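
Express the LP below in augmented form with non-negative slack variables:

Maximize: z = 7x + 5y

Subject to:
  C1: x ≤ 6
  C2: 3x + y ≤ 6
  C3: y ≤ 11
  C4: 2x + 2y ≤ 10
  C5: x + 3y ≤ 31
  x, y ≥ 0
max z = 7x + 5y

s.t.
  x + s1 = 6
  3x + y + s2 = 6
  y + s3 = 11
  2x + 2y + s4 = 10
  x + 3y + s5 = 31
  x, y, s1, s2, s3, s4, s5 ≥ 0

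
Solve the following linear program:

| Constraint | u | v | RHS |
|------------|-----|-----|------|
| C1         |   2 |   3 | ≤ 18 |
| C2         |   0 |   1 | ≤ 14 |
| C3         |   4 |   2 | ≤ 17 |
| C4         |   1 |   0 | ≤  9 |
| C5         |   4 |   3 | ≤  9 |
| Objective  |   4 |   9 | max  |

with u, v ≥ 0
Each vertex is the intersection of two constraint boundaries that also satisfies all remaining constraints:
  u = 0 and v = 0 → (0, 0)
  4u + 3v = 9 and v = 0 → (2.25, 0)
  4u + 3v = 9 and u = 0 → (0, 3)

Evaluating z = 4u + 9v at each vertex:
  (0, 0): z = 0
  (2.25, 0): z = 9
  (0, 3): z = 27

The maximum is at (0, 3) with z = 27.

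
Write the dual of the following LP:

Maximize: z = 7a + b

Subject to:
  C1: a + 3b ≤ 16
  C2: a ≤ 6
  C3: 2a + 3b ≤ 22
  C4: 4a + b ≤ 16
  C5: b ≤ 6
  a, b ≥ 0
Minimize: z = 16y1 + 6y2 + 22y3 + 16y4 + 6y5

Subject to:
  C1: -y1 - y2 - 2y3 - 4y4 ≤ -7
  C2: -3y1 - 3y3 - y4 - y5 ≤ -1
  y1, y2, y3, y4, y5 ≥ 0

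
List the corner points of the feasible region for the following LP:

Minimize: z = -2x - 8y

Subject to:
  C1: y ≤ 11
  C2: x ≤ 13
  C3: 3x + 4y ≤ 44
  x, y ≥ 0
Each vertex is the intersection of two constraint boundaries that also satisfies all remaining constraints:
  x = 0 and y = 0 → (0, 0)
  x = 13 and y = 0 → (13, 0)
  x = 13 and 3x + 4y = 44 → (13, 1.25)
  y = 11 and 3x + 4y = 44 → (0, 11)

Vertices: (0, 0), (13, 0), (13, 1.25), (0, 11)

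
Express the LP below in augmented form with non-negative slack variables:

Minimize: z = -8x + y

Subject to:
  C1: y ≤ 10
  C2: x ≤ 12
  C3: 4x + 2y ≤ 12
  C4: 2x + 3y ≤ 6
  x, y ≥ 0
min z = -8x + y

s.t.
  y + s1 = 10
  x + s2 = 12
  4x + 2y + s3 = 12
  2x + 3y + s4 = 6
  x, y, s1, s2, s3, s4 ≥ 0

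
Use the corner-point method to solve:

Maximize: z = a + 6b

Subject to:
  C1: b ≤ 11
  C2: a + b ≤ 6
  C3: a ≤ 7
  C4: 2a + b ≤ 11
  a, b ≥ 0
Each vertex is the intersection of two constraint boundaries that also satisfies all remaining constraints:
  a = 0 and b = 0 → (0, 0)
  2a + b = 11 and b = 0 → (5.5, 0)
  a + b = 6 and 2a + b = 11 → (5, 1)
  a + b = 6 and a = 0 → (0, 6)

Evaluating z = a + 6b at each vertex:
  (0, 0): z = 0
  (5.5, 0): z = 5.5
  (5, 1): z = 11
  (0, 6): z = 36

The maximum is at (0, 6) with z = 36.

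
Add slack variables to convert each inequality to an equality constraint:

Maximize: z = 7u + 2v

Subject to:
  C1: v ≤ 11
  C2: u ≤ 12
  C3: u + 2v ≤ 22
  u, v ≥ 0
max z = 7u + 2v

s.t.
  v + s1 = 11
  u + s2 = 12
  u + 2v + s3 = 22
  u, v, s1, s2, s3 ≥ 0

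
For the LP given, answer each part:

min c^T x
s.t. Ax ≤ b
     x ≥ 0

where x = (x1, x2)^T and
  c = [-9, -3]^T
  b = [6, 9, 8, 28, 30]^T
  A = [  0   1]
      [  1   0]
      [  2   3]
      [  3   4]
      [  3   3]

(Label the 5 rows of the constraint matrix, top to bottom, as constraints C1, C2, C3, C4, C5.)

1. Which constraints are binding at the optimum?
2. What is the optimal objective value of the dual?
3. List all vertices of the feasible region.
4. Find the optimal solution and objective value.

1. C3, x2 ≥ 0
2. -36 (by strong duality, equal to the primal optimum)
3. (0, 0), (4, 0), (0, 2.667)
4. x1 = 4, x2 = 0, z = -36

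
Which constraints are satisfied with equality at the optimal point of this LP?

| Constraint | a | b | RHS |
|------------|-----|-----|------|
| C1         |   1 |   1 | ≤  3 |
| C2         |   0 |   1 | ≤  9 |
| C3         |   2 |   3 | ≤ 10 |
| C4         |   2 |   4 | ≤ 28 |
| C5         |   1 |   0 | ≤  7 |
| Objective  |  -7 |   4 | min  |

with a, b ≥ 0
Optimal: a = 3, b = 0
Slack at optimum:
  C1: slack = 0 (binding)
  C2: slack = 9
  C3: slack = 4
  C4: slack = 22
  C5: slack = 4
  a ≥ 0: a = 3
  b ≥ 0: b = 0 (binding)
Binding constraints: C1, b ≥ 0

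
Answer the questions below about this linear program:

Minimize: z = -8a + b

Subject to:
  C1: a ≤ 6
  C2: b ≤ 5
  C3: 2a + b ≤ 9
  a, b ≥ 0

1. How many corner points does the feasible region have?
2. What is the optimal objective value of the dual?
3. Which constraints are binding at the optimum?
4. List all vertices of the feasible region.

1. 4
2. -36 (by strong duality, equal to the primal optimum)
3. C3, b ≥ 0
4. (0, 0), (4.5, 0), (2, 5), (0, 5)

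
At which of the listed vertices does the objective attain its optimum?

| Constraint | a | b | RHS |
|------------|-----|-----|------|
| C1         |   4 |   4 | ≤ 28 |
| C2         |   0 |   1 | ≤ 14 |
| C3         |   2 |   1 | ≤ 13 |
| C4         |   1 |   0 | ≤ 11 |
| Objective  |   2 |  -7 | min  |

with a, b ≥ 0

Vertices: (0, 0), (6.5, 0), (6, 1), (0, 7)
Evaluating z = 2a - 7b at each vertex:
  (0, 0): z = 0
  (6.5, 0): z = 13
  (6, 1): z = 5
  (0, 7): z = -49

The smallest value is z = -49, attained at (0, 7).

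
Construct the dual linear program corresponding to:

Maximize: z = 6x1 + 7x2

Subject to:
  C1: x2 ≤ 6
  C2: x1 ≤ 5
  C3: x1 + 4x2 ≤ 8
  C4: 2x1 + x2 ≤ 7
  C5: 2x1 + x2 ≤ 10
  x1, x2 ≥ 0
Minimize: z = 6y1 + 5y2 + 8y3 + 7y4 + 10y5

Subject to:
  C1: -y2 - y3 - 2y4 - 2y5 ≤ -6
  C2: -y1 - 4y3 - y4 - y5 ≤ -7
  y1, y2, y3, y4, y5 ≥ 0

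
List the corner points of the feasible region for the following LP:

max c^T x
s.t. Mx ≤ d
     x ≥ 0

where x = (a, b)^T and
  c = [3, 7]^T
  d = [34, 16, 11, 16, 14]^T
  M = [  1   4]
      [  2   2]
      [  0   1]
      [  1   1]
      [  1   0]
Each vertex is the intersection of two constraint boundaries that also satisfies all remaining constraints:
  a = 0 and b = 0 → (0, 0)
  2a + 2b = 16 and b = 0 → (8, 0)
  2a + 2b = 16 and a = 0 → (0, 8)

Vertices: (0, 0), (8, 0), (0, 8)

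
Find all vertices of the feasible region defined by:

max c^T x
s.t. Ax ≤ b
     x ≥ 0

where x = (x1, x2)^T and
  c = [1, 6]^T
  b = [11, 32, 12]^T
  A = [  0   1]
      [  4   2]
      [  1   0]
Each vertex is the intersection of two constraint boundaries that also satisfies all remaining constraints:
  x1 = 0 and x2 = 0 → (0, 0)
  4x1 + 2x2 = 32 and x2 = 0 → (8, 0)
  x2 = 11 and 4x1 + 2x2 = 32 → (2.5, 11)
  x2 = 11 and x1 = 0 → (0, 11)

Vertices: (0, 0), (8, 0), (2.5, 11), (0, 11)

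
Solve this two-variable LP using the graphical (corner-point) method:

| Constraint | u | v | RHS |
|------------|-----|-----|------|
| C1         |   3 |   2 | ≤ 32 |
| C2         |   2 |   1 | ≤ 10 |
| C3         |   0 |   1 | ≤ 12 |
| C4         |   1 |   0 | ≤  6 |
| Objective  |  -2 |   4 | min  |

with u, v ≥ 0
Each vertex is the intersection of two constraint boundaries that also satisfies all remaining constraints:
  u = 0 and v = 0 → (0, 0)
  2u + v = 10 and v = 0 → (5, 0)
  2u + v = 10 and u = 0 → (0, 10)

Evaluating z = -2u + 4v at each vertex:
  (0, 0): z = 0
  (5, 0): z = -10
  (0, 10): z = 40

The minimum is at (5, 0) with z = -10.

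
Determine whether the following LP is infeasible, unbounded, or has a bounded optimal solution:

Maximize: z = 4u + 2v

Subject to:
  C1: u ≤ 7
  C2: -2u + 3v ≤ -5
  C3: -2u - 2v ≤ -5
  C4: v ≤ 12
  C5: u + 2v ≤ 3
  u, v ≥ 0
The point (3, 0) satisfies every constraint, so the LP is feasible; the constraints give u ≤ 7 and v ≤ 12, which with u, v ≥ 0 keep the feasible region inside a bounded box. A feasible, bounded LP attains a finite optimum at a vertex.

Evaluating z = 4u + 2v at each vertex:
  (2.5, 0): z = 10
  (3, 0): z = 12
  (2.714, 0.1429): z = 11.14

Bounded optimum: z* = 12 at (3, 0).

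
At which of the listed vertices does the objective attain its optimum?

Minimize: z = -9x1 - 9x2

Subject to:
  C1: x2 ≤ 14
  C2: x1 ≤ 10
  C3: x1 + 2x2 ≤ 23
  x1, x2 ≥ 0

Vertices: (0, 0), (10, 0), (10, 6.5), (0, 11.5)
Evaluating z = -9x1 - 9x2 at each vertex:
  (0, 0): z = 0
  (10, 0): z = -90
  (10, 6.5): z = -148.5
  (0, 11.5): z = -103.5

The smallest value is z = -148.5, attained at (10, 6.5).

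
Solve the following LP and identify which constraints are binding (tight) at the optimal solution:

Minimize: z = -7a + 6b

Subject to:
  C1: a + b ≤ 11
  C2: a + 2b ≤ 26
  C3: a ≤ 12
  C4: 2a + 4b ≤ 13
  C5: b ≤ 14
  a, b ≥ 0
Optimal: a = 6.5, b = 0
Binding: C4, b ≥ 0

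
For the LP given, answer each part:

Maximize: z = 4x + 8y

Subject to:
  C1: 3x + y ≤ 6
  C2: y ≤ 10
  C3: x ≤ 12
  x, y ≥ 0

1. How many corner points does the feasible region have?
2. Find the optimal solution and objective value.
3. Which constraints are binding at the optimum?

1. 3
2. x = 0, y = 6, z = 48
3. C1, x ≥ 0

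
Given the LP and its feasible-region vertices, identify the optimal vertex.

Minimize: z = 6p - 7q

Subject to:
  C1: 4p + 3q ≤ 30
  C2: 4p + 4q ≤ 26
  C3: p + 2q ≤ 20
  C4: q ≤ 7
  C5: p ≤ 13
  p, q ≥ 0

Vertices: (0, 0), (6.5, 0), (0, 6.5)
(0, 6.5) with z = -45.5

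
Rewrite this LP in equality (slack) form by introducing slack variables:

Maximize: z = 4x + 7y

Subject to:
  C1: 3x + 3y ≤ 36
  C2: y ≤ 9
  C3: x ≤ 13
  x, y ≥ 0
max z = 4x + 7y

s.t.
  3x + 3y + s1 = 36
  y + s2 = 9
  x + s3 = 13
  x, y, s1, s2, s3 ≥ 0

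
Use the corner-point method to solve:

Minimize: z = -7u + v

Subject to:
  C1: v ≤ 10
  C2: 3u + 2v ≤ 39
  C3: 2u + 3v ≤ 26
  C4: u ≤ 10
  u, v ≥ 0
u = 10, v = 0, z = -70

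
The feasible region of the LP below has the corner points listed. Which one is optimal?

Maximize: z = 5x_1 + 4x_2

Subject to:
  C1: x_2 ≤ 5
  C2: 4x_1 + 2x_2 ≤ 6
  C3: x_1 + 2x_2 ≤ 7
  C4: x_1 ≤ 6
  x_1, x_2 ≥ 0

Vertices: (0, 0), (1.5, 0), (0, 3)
Evaluating z = 5x_1 + 4x_2 at each vertex:
  (0, 0): z = 0
  (1.5, 0): z = 7.5
  (0, 3): z = 12

The largest value is z = 12, attained at (0, 3).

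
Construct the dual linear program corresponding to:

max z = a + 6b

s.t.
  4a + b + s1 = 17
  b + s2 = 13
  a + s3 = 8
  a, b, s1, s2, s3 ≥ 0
Minimize: z = 17y1 + 13y2 + 8y3

Subject to:
  C1: -4y1 - y3 ≤ -1
  C2: -y1 - y2 ≤ -6
  y1, y2, y3 ≥ 0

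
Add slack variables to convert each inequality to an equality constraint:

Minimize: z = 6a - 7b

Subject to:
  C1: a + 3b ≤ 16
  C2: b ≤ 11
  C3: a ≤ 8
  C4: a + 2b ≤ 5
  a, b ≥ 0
min z = 6a - 7b

s.t.
  a + 3b + s1 = 16
  b + s2 = 11
  a + s3 = 8
  a + 2b + s4 = 5
  a, b, s1, s2, s3, s4 ≥ 0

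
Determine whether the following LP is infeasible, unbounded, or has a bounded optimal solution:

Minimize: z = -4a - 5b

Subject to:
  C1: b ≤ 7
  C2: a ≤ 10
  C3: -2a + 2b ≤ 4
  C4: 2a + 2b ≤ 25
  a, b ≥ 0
The point (5.5, 7) satisfies every constraint, so the LP is feasible; the constraints give a ≤ 10 and b ≤ 7, which with a, b ≥ 0 keep the feasible region inside a bounded box. A feasible, bounded LP attains a finite optimum at a vertex.

Evaluating z = -4a - 5b at each vertex:
  (0, 2): z = -10
  (0, 0): z = 0
  (10, 0): z = -40
  (10, 2.5): z = -52.5
  (5.5, 7): z = -57
  (5, 7): z = -55

The LP has an optimal solution: (5.5, 7) with z = -57.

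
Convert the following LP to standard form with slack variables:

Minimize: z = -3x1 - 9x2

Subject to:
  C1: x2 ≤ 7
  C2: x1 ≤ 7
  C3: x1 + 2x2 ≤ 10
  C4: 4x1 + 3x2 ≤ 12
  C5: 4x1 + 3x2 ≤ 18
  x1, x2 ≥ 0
min z = -3x1 - 9x2

s.t.
  x2 + s1 = 7
  x1 + s2 = 7
  x1 + 2x2 + s3 = 10
  4x1 + 3x2 + s4 = 12
  4x1 + 3x2 + s5 = 18
  x1, x2, s1, s2, s3, s4, s5 ≥ 0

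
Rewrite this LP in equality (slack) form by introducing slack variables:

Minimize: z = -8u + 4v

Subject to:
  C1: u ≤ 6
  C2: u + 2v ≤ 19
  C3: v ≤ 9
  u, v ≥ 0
min z = -8u + 4v

s.t.
  u + s1 = 6
  u + 2v + s2 = 19
  v + s3 = 9
  u, v, s1, s2, s3 ≥ 0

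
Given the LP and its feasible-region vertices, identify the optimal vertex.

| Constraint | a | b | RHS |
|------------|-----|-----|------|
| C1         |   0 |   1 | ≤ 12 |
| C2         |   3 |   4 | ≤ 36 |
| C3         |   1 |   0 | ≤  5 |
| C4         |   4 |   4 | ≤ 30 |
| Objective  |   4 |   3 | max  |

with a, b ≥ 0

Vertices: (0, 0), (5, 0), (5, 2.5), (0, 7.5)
Evaluating z = 4a + 3b at each vertex:
  (0, 0): z = 0
  (5, 0): z = 20
  (5, 2.5): z = 27.5
  (0, 7.5): z = 22.5

The largest value is z = 27.5, attained at (5, 2.5).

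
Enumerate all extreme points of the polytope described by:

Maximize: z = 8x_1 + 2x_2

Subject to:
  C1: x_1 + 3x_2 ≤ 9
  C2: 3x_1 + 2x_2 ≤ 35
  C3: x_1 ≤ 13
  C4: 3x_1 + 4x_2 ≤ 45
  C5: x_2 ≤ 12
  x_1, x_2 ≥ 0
Each vertex is the intersection of two constraint boundaries that also satisfies all remaining constraints:
  x_1 = 0 and x_2 = 0 → (0, 0)
  x_1 + 3x_2 = 9 and x_2 = 0 → (9, 0)
  x_1 + 3x_2 = 9 and x_1 = 0 → (0, 3)

Vertices: (0, 0), (9, 0), (0, 3)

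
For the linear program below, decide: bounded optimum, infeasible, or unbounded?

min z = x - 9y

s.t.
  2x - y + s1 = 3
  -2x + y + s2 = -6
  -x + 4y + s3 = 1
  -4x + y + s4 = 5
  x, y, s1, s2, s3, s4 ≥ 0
The row 2x - y + s1 = 3 with s1 ≥ 0 requires 2x - y ≤ 3, while the row -2x + y + s2 = -6 with s2 ≥ 0 is equivalent to 2x - y ≥ 6. Together they would need 6 ≤ 2x - y ≤ 3, which is impossible since 6 > 3. No point satisfies all constraints.

Infeasible — the constraint set is empty.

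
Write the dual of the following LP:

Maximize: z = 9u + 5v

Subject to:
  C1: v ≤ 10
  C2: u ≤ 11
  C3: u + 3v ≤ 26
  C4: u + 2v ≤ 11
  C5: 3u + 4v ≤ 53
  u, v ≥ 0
Minimize: z = 10y1 + 11y2 + 26y3 + 11y4 + 53y5

Subject to:
  C1: -y2 - y3 - y4 - 3y5 ≤ -9
  C2: -y1 - 3y3 - 2y4 - 4y5 ≤ -5
  y1, y2, y3, y4, y5 ≥ 0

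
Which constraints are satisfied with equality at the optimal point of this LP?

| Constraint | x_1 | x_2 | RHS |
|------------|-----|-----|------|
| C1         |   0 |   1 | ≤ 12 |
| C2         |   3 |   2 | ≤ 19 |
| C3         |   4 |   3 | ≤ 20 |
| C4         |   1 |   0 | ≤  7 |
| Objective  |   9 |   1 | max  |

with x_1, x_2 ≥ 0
Optimal: x_1 = 5, x_2 = 0
Slack at optimum:
  C1: slack = 12
  C2: slack = 4
  C3: slack = 0 (binding)
  C4: slack = 2
  x_1 ≥ 0: x_1 = 5
  x_2 ≥ 0: x_2 = 0 (binding)
Binding constraints: C3, x_2 ≥ 0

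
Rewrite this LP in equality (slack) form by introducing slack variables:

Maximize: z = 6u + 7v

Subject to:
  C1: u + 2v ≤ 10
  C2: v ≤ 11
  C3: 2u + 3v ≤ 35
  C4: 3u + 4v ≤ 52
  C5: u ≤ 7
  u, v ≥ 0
max z = 6u + 7v

s.t.
  u + 2v + s1 = 10
  v + s2 = 11
  2u + 3v + s3 = 35
  3u + 4v + s4 = 52
  u + s5 = 7
  u, v, s1, s2, s3, s4, s5 ≥ 0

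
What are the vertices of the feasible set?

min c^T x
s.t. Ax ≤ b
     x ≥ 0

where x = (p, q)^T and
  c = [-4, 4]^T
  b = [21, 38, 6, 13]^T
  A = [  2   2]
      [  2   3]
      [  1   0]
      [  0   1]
Each vertex is the intersection of two constraint boundaries that also satisfies all remaining constraints:
  p = 0 and q = 0 → (0, 0)
  p = 6 and q = 0 → (6, 0)
  2p + 2q = 21 and p = 6 → (6, 4.5)
  2p + 2q = 21 and p = 0 → (0, 10.5)

Vertices: (0, 0), (6, 0), (6, 4.5), (0, 10.5)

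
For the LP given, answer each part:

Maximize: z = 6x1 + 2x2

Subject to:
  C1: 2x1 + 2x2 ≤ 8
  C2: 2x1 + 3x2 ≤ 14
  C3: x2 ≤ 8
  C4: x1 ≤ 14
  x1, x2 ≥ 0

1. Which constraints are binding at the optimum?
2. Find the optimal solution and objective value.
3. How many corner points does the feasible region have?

1. C1, x2 ≥ 0
2. x1 = 4, x2 = 0, z = 24
3. 3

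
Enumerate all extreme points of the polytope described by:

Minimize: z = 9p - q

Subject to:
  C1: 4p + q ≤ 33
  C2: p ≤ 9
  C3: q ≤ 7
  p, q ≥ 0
Each vertex is the intersection of two constraint boundaries that also satisfies all remaining constraints:
  p = 0 and q = 0 → (0, 0)
  4p + q = 33 and q = 0 → (8.25, 0)
  4p + q = 33 and q = 7 → (6.5, 7)
  q = 7 and p = 0 → (0, 7)

Vertices: (0, 0), (8.25, 0), (6.5, 7), (0, 7)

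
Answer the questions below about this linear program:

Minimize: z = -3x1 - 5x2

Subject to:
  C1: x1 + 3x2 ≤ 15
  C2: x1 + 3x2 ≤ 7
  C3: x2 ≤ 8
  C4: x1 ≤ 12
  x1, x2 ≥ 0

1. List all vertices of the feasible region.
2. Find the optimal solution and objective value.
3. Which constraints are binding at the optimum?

1. (0, 0), (7, 0), (0, 2.333)
2. x1 = 7, x2 = 0, z = -21
3. C2, x2 ≥ 0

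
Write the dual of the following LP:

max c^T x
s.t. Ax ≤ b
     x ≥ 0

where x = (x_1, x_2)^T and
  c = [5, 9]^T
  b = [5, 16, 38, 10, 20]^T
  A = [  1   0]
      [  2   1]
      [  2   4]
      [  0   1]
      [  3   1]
Minimize: z = 5y1 + 16y2 + 38y3 + 10y4 + 20y5

Subject to:
  C1: -y1 - 2y2 - 2y3 - 3y5 ≤ -5
  C2: -y2 - 4y3 - y4 - y5 ≤ -9
  y1, y2, y3, y4, y5 ≥ 0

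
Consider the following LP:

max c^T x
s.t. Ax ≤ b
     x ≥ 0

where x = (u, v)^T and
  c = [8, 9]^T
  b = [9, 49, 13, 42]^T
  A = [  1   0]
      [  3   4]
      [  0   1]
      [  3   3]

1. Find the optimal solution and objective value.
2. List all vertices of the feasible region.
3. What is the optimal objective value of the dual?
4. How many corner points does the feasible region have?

1. u = 7, v = 7, z = 119
2. (0, 0), (9, 0), (9, 5), (7, 7), (0, 12.25)
3. 119 (by strong duality, equal to the primal optimum)
4. 5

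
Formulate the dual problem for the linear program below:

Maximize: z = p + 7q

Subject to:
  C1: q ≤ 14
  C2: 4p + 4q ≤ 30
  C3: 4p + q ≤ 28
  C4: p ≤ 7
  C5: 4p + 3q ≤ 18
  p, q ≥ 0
Minimize: z = 14y1 + 30y2 + 28y3 + 7y4 + 18y5

Subject to:
  C1: -4y2 - 4y3 - y4 - 4y5 ≤ -1
  C2: -y1 - 4y2 - y3 - 3y5 ≤ -7
  y1, y2, y3, y4, y5 ≥ 0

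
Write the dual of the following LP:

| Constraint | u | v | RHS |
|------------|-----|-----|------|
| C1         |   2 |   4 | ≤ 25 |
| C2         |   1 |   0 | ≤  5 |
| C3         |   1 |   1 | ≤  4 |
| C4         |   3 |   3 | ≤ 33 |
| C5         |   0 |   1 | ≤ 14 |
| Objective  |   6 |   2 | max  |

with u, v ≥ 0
Minimize: z = 25y1 + 5y2 + 4y3 + 33y4 + 14y5

Subject to:
  C1: -2y1 - y2 - y3 - 3y4 ≤ -6
  C2: -4y1 - y3 - 3y4 - y5 ≤ -2
  y1, y2, y3, y4, y5 ≥ 0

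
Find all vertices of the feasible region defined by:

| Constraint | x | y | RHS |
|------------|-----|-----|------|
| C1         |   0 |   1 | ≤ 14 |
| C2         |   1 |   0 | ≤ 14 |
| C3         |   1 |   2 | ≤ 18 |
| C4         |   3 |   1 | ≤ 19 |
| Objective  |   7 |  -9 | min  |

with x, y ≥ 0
Each vertex is the intersection of two constraint boundaries that also satisfies all remaining constraints:
  x = 0 and y = 0 → (0, 0)
  3x + y = 19 and y = 0 → (6.333, 0)
  x + 2y = 18 and 3x + y = 19 → (4, 7)
  x + 2y = 18 and x = 0 → (0, 9)

Vertices: (0, 0), (6.333, 0), (4, 7), (0, 9)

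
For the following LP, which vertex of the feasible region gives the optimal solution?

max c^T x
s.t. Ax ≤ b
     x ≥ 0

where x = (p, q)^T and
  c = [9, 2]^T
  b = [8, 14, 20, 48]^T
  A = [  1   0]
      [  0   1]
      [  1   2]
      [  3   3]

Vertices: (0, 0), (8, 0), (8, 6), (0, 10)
(8, 6) with z = 84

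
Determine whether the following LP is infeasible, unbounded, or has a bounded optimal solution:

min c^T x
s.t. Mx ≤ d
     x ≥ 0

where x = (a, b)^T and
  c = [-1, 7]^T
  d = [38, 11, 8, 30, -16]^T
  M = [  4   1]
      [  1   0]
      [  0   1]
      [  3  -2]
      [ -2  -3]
The point (9.5, 0) satisfies every constraint, so the LP is feasible; the constraints give a ≤ 11 and b ≤ 8, which with a, b ≥ 0 keep the feasible region inside a bounded box. A feasible, bounded LP attains a finite optimum at a vertex.

Evaluating z = -a + 7b at each vertex:
  (8, 0): z = -8
  (9.5, 0): z = -9.5
  (7.5, 8): z = 48.5
  (0, 8): z = 56
  (0, 5.333): z = 37.33

The LP has an optimal solution: (9.5, 0) with z = -9.5.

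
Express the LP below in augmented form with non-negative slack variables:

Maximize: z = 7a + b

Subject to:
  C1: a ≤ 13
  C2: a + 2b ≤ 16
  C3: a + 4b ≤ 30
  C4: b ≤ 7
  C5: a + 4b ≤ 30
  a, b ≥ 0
max z = 7a + b

s.t.
  a + s1 = 13
  a + 2b + s2 = 16
  a + 4b + s3 = 30
  b + s4 = 7
  a + 4b + s5 = 30
  a, b, s1, s2, s3, s4, s5 ≥ 0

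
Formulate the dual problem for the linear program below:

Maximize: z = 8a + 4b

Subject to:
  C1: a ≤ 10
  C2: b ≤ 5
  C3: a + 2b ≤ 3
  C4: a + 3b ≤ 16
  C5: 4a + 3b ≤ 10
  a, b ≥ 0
Minimize: z = 10y1 + 5y2 + 3y3 + 16y4 + 10y5

Subject to:
  C1: -y1 - y3 - y4 - 4y5 ≤ -8
  C2: -y2 - 2y3 - 3y4 - 3y5 ≤ -4
  y1, y2, y3, y4, y5 ≥ 0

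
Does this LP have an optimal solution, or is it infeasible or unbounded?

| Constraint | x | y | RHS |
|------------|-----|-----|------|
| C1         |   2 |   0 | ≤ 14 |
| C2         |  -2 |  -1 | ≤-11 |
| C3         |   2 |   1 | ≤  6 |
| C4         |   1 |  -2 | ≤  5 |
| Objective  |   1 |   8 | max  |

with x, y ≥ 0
C3 requires 2x + y ≤ 6, while C2 (-2x - y ≤ -11) is equivalent to 2x + y ≥ 11. Together they would need 11 ≤ 2x + y ≤ 6, which is impossible since 11 > 6. No point satisfies all constraints.

The feasible region is empty; the LP is infeasible.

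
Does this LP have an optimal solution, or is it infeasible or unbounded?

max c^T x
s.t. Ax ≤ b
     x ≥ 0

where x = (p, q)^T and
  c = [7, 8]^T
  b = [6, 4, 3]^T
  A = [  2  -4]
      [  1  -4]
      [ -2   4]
Feasible point: (0, 0) satisfies every constraint, so the LP is feasible.
Direction d = (2, 1): for each constraint row a, a·d ≤ 0 —
  (2)(2) + (-4)(1) = 0 ≤ 0
  (1)(2) + (-4)(1) = -2 ≤ 0
  (-2)(2) + (4)(1) = 0 ≤ 0
and d ≥ 0, so (0, 0) + t·d stays feasible for every t ≥ 0. Along this ray z = 7p + 8q changes by 22 per unit t, so z → +∞.

The LP is unbounded; z can be made arbitrarily large.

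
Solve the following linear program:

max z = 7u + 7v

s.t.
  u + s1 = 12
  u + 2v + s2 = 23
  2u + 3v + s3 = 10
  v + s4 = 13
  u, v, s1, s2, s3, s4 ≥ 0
Each vertex is the intersection of two constraint boundaries that also satisfies all remaining constraints:
  u = 0 and v = 0 → (0, 0)
  2u + 3v = 10 and v = 0 → (5, 0)
  2u + 3v = 10 and u = 0 → (0, 3.333)

Evaluating z = 7u + 7v at each vertex:
  (0, 0): z = 0
  (5, 0): z = 35
  (0, 3.333): z = 23.33

The maximum is at (5, 0) with z = 35.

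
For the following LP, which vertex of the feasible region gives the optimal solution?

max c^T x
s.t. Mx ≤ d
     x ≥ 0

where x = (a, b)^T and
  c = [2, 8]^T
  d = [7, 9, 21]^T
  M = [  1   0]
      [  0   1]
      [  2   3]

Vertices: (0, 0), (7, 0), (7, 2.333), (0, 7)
(0, 7) with z = 56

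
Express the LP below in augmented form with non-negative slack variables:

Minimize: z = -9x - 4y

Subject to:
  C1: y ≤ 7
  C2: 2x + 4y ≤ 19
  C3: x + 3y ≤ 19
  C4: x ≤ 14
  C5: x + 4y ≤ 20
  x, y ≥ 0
min z = -9x - 4y

s.t.
  y + s1 = 7
  2x + 4y + s2 = 19
  x + 3y + s3 = 19
  x + s4 = 14
  x + 4y + s5 = 20
  x, y, s1, s2, s3, s4, s5 ≥ 0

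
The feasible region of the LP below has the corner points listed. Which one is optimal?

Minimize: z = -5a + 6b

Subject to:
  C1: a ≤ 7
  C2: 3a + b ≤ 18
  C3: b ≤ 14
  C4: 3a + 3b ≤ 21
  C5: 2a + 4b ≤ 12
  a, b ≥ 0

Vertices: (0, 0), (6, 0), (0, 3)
Evaluating z = -5a + 6b at each vertex:
  (0, 0): z = 0
  (6, 0): z = -30
  (0, 3): z = 18

The smallest value is z = -30, attained at (6, 0).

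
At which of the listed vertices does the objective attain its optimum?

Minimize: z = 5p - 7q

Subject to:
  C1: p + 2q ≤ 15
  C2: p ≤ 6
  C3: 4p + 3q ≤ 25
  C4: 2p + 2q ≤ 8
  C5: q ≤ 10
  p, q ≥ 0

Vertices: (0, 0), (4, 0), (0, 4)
(0, 4) with z = -28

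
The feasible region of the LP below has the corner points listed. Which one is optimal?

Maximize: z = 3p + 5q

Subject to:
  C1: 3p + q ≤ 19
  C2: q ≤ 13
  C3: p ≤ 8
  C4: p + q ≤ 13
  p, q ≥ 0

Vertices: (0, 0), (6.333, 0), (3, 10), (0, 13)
Evaluating z = 3p + 5q at each vertex:
  (0, 0): z = 0
  (6.333, 0): z = 19
  (3, 10): z = 59
  (0, 13): z = 65

The largest value is z = 65, attained at (0, 13).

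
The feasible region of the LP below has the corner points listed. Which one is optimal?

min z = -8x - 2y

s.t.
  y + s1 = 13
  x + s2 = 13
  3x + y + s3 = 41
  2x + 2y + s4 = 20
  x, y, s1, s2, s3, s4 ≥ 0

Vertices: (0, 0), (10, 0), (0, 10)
(10, 0) with z = -80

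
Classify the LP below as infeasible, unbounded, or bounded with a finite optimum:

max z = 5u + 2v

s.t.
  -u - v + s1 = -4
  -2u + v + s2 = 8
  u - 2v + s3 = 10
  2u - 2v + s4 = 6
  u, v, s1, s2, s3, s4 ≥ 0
Feasible point: (0, 4) satisfies every constraint, so the LP is feasible.
Direction d = (1, 1): for each constraint row a, a·d ≤ 0 —
  (-1)(1) + (-1)(1) = -2 ≤ 0
  (-2)(1) + (1)(1) = -1 ≤ 0
  (1)(1) + (-2)(1) = -1 ≤ 0
  (2)(1) + (-2)(1) = 0 ≤ 0
and d ≥ 0, so (0, 4) + t·d stays feasible for every t ≥ 0. Along this ray z = 5u + 2v changes by 7 per unit t, so z → +∞.

The LP is unbounded; z can be made arbitrarily large.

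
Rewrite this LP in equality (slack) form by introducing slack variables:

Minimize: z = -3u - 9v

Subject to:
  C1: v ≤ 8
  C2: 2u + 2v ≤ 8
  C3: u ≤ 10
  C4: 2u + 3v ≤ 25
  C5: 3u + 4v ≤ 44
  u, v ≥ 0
min z = -3u - 9v

s.t.
  v + s1 = 8
  2u + 2v + s2 = 8
  u + s3 = 10
  2u + 3v + s4 = 25
  3u + 4v + s5 = 44
  u, v, s1, s2, s3, s4, s5 ≥ 0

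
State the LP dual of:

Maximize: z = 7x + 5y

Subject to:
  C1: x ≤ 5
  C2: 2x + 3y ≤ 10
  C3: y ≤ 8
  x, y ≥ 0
Minimize: z = 5y1 + 10y2 + 8y3

Subject to:
  C1: -y1 - 2y2 ≤ -7
  C2: -3y2 - y3 ≤ -5
  y1, y2, y3 ≥ 0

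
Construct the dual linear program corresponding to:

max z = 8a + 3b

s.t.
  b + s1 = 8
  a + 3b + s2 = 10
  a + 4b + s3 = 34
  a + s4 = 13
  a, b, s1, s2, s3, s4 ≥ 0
Minimize: z = 8y1 + 10y2 + 34y3 + 13y4

Subject to:
  C1: -y2 - y3 - y4 ≤ -8
  C2: -y1 - 3y2 - 4y3 ≤ -3
  y1, y2, y3, y4 ≥ 0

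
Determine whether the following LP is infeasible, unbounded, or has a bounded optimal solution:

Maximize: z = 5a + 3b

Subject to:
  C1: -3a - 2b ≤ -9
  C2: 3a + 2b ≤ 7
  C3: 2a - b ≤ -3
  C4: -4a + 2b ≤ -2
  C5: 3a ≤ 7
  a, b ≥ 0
C2 requires 3a + 2b ≤ 7, while C1 (-3a - 2b ≤ -9) is equivalent to 3a + 2b ≥ 9. Together they would need 9 ≤ 3a + 2b ≤ 7, which is impossible since 9 > 7. No point satisfies all constraints.

Infeasible — the constraint set is empty.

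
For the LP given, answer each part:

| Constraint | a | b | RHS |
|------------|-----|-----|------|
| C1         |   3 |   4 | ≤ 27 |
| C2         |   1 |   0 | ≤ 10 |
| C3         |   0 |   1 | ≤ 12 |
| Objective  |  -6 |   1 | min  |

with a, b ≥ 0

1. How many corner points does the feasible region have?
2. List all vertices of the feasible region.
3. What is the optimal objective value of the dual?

1. 3
2. (0, 0), (9, 0), (0, 6.75)
3. -54 (by strong duality, equal to the primal optimum)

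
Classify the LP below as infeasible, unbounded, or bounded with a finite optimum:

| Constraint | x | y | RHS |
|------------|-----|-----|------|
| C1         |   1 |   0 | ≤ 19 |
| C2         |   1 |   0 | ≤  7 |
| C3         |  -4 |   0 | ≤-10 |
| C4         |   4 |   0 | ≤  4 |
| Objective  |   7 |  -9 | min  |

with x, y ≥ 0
C4 requires 4x ≤ 4, while C3 (-4x ≤ -10) is equivalent to 4x ≥ 10. Together they would need 10 ≤ 4x ≤ 4, which is impossible since 10 > 4. No point satisfies all constraints.

Infeasible — the constraint set is empty.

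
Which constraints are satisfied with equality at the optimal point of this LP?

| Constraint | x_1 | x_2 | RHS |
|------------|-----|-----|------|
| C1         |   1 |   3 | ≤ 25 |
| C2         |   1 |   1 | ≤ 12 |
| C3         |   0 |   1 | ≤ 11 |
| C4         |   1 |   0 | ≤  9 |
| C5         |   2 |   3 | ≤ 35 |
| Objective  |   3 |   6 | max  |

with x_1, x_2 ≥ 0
Optimal: x_1 = 5.5, x_2 = 6.5
Slack at optimum:
  C1: slack = 0 (binding)
  C2: slack = 0 (binding)
  C3: slack = 4.5
  C4: slack = 3.5
  C5: slack = 4.5
  x_1 ≥ 0: x_1 = 5.5
  x_2 ≥ 0: x_2 = 6.5
Binding constraints: C1, C2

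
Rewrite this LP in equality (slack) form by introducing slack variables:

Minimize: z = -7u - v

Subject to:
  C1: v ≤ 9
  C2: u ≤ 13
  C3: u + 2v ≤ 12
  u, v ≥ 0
min z = -7u - v

s.t.
  v + s1 = 9
  u + s2 = 13
  u + 2v + s3 = 12
  u, v, s1, s2, s3 ≥ 0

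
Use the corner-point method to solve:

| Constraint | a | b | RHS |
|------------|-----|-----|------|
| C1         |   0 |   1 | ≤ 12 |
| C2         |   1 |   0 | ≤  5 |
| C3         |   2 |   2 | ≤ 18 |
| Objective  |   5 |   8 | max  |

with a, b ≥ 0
Each vertex is the intersection of two constraint boundaries that also satisfies all remaining constraints:
  a = 0 and b = 0 → (0, 0)
  a = 5 and b = 0 → (5, 0)
  a = 5 and 2a + 2b = 18 → (5, 4)
  2a + 2b = 18 and a = 0 → (0, 9)

Evaluating z = 5a + 8b at each vertex:
  (0, 0): z = 0
  (5, 0): z = 25
  (5, 4): z = 57
  (0, 9): z = 72

The maximum is at (0, 9) with z = 72.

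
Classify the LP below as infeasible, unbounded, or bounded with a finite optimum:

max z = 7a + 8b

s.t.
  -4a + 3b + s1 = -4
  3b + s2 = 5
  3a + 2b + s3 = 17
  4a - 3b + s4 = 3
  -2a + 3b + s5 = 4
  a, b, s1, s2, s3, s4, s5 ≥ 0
The row 4a - 3b + s4 = 3 with s4 ≥ 0 requires 4a - 3b ≤ 3, while the row -4a + 3b + s1 = -4 with s1 ≥ 0 is equivalent to 4a - 3b ≥ 4. Together they would need 4 ≤ 4a - 3b ≤ 3, which is impossible since 4 > 3. No point satisfies all constraints.

Infeasible — the constraint set is empty.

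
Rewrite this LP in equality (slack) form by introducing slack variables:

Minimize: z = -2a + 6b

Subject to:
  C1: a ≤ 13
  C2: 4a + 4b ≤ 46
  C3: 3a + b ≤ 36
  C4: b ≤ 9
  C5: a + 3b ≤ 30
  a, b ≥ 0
min z = -2a + 6b

s.t.
  a + s1 = 13
  4a + 4b + s2 = 46
  3a + b + s3 = 36
  b + s4 = 9
  a + 3b + s5 = 30
  a, b, s1, s2, s3, s4, s5 ≥ 0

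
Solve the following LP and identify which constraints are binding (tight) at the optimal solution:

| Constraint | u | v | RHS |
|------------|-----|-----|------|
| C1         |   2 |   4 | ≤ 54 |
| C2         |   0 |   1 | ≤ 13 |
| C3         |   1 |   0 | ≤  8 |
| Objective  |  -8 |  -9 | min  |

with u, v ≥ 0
Optimal: u = 8, v = 9.5
Binding: C1, C3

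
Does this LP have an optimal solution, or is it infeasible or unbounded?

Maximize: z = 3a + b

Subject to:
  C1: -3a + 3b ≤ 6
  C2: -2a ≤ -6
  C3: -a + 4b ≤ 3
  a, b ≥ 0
Feasible point: (3, 0) satisfies every constraint, so the LP is feasible.
Direction d = (1, 0): for each constraint row a, a·d ≤ 0 —
  (-3)(1) + (3)(0) = -3 ≤ 0
  (-2)(1) + (0)(0) = -2 ≤ 0
  (-1)(1) + (4)(0) = -1 ≤ 0
and d ≥ 0, so (3, 0) + t·d stays feasible for every t ≥ 0. Along this ray z = 3a + b changes by 3 per unit t, so z → +∞.

Unbounded — the objective can increase without bound over the feasible region.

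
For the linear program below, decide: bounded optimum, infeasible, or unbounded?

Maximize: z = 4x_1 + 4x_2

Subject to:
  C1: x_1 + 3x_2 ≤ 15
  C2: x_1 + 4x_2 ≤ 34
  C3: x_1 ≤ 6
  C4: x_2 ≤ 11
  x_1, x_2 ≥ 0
The point (6, 3) satisfies every constraint, so the LP is feasible; the constraints give x_1 ≤ 6 and x_2 ≤ 11, which with x_1, x_2 ≥ 0 keep the feasible region inside a bounded box. A feasible, bounded LP attains a finite optimum at a vertex.

Evaluating z = 4x_1 + 4x_2 at each vertex:
  (0, 0): z = 0
  (6, 0): z = 24
  (6, 3): z = 36
  (0, 5): z = 20

Bounded optimum: z* = 36 at (6, 3).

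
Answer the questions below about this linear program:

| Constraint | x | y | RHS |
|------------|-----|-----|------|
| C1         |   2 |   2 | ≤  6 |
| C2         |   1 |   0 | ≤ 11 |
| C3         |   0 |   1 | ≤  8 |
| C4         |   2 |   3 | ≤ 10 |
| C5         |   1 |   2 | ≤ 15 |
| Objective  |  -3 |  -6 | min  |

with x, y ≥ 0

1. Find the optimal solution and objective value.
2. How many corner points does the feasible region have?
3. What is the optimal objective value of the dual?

1. x = 0, y = 3, z = -18
2. 3
3. -18 (by strong duality, equal to the primal optimum)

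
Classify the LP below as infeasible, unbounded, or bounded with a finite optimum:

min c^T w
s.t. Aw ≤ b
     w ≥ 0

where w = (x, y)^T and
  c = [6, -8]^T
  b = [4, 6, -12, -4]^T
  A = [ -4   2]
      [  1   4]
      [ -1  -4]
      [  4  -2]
One constraint requires x + 4y ≤ 6, while the constraint -x - 4y ≤ -12 is equivalent to x + 4y ≥ 12. Together they would need 12 ≤ x + 4y ≤ 6, which is impossible since 12 > 6. No point satisfies all constraints.

The feasible region is empty; the LP is infeasible.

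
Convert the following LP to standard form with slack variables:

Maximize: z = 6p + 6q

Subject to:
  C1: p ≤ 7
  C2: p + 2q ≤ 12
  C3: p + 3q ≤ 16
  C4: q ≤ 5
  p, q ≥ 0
max z = 6p + 6q

s.t.
  p + s1 = 7
  p + 2q + s2 = 12
  p + 3q + s3 = 16
  q + s4 = 5
  p, q, s1, s2, s3, s4 ≥ 0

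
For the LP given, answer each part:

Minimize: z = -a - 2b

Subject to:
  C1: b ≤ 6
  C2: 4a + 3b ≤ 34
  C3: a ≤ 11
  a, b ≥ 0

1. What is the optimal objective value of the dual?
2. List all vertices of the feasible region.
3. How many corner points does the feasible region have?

1. -16 (by strong duality, equal to the primal optimum)
2. (0, 0), (8.5, 0), (4, 6), (0, 6)
3. 4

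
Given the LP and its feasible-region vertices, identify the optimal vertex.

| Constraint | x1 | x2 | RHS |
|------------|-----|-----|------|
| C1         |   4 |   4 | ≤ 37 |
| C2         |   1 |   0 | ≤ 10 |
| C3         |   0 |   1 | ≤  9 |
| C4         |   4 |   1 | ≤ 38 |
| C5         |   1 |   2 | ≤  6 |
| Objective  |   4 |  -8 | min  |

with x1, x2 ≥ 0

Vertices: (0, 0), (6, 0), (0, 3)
Evaluating z = 4x1 - 8x2 at each vertex:
  (0, 0): z = 0
  (6, 0): z = 24
  (0, 3): z = -24

The smallest value is z = -24, attained at (0, 3).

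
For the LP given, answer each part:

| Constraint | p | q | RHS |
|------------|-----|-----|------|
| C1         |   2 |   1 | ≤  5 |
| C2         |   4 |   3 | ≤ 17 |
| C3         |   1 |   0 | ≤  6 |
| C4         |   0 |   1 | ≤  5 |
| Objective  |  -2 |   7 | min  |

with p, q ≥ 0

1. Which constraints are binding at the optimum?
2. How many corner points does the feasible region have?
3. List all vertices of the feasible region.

1. C1, q ≥ 0
2. 3
3. (0, 0), (2.5, 0), (0, 5)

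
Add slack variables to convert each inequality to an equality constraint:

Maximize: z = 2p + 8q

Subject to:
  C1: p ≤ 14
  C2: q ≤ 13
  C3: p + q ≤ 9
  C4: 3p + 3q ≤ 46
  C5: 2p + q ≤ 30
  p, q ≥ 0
max z = 2p + 8q

s.t.
  p + s1 = 14
  q + s2 = 13
  p + q + s3 = 9
  3p + 3q + s4 = 46
  2p + q + s5 = 30
  p, q, s1, s2, s3, s4, s5 ≥ 0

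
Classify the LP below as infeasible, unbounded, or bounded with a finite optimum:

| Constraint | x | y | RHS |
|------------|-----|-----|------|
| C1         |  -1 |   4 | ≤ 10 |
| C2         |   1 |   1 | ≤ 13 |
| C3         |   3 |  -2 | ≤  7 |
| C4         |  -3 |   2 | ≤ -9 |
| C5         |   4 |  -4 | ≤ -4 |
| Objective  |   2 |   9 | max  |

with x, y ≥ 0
C3 requires 3x - 2y ≤ 7, while C4 (-3x + 2y ≤ -9) is equivalent to 3x - 2y ≥ 9. Together they would need 9 ≤ 3x - 2y ≤ 7, which is impossible since 9 > 7. No point satisfies all constraints.

The feasible region is empty; the LP is infeasible.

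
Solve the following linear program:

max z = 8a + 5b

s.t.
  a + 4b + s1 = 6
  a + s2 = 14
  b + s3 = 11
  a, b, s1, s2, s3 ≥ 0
a = 6, b = 0, z = 48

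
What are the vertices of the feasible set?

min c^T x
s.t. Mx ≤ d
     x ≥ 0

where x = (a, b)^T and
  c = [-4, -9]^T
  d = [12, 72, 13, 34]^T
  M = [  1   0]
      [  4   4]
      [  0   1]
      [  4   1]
Each vertex is the intersection of two constraint boundaries that also satisfies all remaining constraints:
  a = 0 and b = 0 → (0, 0)
  4a + b = 34 and b = 0 → (8.5, 0)
  4a + 4b = 72 and 4a + b = 34 → (5.333, 12.67)
  4a + 4b = 72 and b = 13 → (5, 13)
  b = 13 and a = 0 → (0, 13)

Vertices: (0, 0), (8.5, 0), (5.333, 12.67), (5, 13), (0, 13)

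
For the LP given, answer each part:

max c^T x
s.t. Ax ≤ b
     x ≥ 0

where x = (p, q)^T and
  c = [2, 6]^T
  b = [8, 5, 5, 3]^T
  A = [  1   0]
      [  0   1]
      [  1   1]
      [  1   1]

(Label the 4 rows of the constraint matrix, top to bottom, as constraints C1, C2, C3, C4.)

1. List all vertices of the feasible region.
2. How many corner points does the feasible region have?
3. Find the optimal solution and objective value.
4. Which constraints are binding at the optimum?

1. (0, 0), (3, 0), (0, 3)
2. 3
3. p = 0, q = 3, z = 18
4. C4, p ≥ 0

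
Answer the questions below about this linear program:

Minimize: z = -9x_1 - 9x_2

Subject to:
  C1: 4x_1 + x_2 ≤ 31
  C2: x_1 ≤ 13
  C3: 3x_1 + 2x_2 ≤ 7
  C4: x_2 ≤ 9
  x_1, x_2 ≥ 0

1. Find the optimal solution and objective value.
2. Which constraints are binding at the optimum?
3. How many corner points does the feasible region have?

1. x_1 = 0, x_2 = 3.5, z = -31.5
2. C3, x_1 ≥ 0
3. 3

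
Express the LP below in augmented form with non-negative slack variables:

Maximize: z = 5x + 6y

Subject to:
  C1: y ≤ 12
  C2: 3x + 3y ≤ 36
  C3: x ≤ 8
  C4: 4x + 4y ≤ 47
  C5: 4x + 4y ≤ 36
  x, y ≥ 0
max z = 5x + 6y

s.t.
  y + s1 = 12
  3x + 3y + s2 = 36
  x + s3 = 8
  4x + 4y + s4 = 47
  4x + 4y + s5 = 36
  x, y, s1, s2, s3, s4, s5 ≥ 0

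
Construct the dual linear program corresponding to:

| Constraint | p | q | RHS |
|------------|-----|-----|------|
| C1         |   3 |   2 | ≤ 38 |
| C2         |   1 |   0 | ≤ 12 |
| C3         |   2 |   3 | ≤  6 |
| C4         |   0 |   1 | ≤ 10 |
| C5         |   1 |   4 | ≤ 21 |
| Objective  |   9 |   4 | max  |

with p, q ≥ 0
Minimize: z = 38y1 + 12y2 + 6y3 + 10y4 + 21y5

Subject to:
  C1: -3y1 - y2 - 2y3 - y5 ≤ -9
  C2: -2y1 - 3y3 - y4 - 4y5 ≤ -4
  y1, y2, y3, y4, y5 ≥ 0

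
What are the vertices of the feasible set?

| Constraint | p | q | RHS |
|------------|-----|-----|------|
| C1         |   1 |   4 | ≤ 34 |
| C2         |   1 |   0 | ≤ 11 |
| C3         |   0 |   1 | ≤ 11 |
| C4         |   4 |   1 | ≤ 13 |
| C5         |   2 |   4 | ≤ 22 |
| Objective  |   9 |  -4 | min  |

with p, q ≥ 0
Each vertex is the intersection of two constraint boundaries that also satisfies all remaining constraints:
  p = 0 and q = 0 → (0, 0)
  4p + q = 13 and q = 0 → (3.25, 0)
  4p + q = 13 and 2p + 4q = 22 → (2.143, 4.429)
  2p + 4q = 22 and p = 0 → (0, 5.5)

Vertices: (0, 0), (3.25, 0), (2.143, 4.429), (0, 5.5)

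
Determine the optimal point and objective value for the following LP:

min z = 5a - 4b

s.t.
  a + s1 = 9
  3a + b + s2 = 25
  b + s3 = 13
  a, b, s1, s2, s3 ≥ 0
Each vertex is the intersection of two constraint boundaries that also satisfies all remaining constraints:
  a = 0 and b = 0 → (0, 0)
  3a + b = 25 and b = 0 → (8.333, 0)
  3a + b = 25 and b = 13 → (4, 13)
  b = 13 and a = 0 → (0, 13)

Evaluating z = 5a - 4b at each vertex:
  (0, 0): z = 0
  (8.333, 0): z = 41.67
  (4, 13): z = -32
  (0, 13): z = -52

The minimum is at (0, 13) with z = -52.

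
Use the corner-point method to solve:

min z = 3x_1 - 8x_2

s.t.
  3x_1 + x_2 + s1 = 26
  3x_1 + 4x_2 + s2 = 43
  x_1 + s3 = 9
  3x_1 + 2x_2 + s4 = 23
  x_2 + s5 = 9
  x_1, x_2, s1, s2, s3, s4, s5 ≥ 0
Each vertex is the intersection of two constraint boundaries that also satisfies all remaining constraints:
  x_1 = 0 and x_2 = 0 → (0, 0)
  3x_1 + 2x_2 = 23 and x_2 = 0 → (7.667, 0)
  3x_1 + 2x_2 = 23 and x_2 = 9 → (1.667, 9)
  x_2 = 9 and x_1 = 0 → (0, 9)

Evaluating z = 3x_1 - 8x_2 at each vertex:
  (0, 0): z = 0
  (7.667, 0): z = 23
  (1.667, 9): z = -67
  (0, 9): z = -72

The minimum is at (0, 9) with z = -72.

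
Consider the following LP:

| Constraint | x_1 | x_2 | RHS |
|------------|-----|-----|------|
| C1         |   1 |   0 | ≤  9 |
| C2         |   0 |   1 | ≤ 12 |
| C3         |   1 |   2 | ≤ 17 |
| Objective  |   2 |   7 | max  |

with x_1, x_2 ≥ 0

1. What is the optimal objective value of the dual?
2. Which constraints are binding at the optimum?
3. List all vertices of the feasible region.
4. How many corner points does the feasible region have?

1. 59.5 (by strong duality, equal to the primal optimum)
2. C3, x_1 ≥ 0
3. (0, 0), (9, 0), (9, 4), (0, 8.5)
4. 4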